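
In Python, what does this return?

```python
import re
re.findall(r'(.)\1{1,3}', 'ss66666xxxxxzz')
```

['s', '6', 'x', 'z']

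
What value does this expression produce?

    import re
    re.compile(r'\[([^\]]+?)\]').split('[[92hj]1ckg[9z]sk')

['', '[92hj', '1ckg', '9z', 'sk']

Matches to split on: at [0:7] → '[[92hj]'; at [11:15] → '[9z]'.
`re.split` interleaves the captured-group text with the surrounding fragments.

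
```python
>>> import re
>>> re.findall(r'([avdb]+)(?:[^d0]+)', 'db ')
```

['db']

The pattern matches one or more of one of [avdb] (captured); then one or more of any character except [d0] (non-capturing group).
Matches: at [0:3] match 'db ', group 1 = 'db'.
One capturing group, so `findall` returns just the captured substring from the one match — 1 in all.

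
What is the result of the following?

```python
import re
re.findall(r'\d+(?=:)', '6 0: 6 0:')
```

The `(?=…)`/`(?<=…)` assertion just peeks at neighbouring text; it doesn't advance the match position.
Scanning left to right: at [2:3] → '0'; at [7:8] → '0'.
With no groups in the pattern, `findall` gives back each whole match — 2 here.

['0', '0']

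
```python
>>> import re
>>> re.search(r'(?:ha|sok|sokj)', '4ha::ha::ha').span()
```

(1, 3)

`re.search` scans for the first position where the pattern succeeds.
The match spans [1:3] → 'ha'.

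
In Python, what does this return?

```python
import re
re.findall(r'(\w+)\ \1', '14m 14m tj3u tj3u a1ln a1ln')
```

['14m', 'tj3u', 'a1ln']

`\1` is not a pattern — it's the concrete string captured by group 1, re-applied verbatim.
Because there's exactly one group, `findall` drops the full match and keeps group 1 from each hit.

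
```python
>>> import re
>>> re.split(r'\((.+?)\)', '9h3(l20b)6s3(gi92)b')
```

A non-greedy quantifier consumes as few characters as it can — just enough that the remainder of the pattern still matches from where it stops; whatever follows it matches normally.
Matches to split on: at [3:9] → '(l20b)'; at [12:18] → '(gi92)'.
Because the pattern has a capturing group, `split` also inserts each captured text between the pieces.

['9h3', 'l20b', '6s3', 'gi92', 'b']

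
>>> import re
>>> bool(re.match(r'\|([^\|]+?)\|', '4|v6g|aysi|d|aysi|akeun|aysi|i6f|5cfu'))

False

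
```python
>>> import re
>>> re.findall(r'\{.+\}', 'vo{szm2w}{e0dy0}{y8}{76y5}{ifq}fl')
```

['{szm2w}{e0dy0}{y8}{76y5}{ifq}']

Since nothing is captured, `findall` lists the 1 matched substring directly.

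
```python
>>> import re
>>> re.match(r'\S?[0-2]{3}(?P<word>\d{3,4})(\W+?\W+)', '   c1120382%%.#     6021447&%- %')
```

The pattern matches optionally a non-whitespace character, then exactly 3 of a character in [0-2]; then 3 to 4 of a digit (captured as 'word'); then one or more of a non-word character (lazy), then one or more of a non-word character (captured).
`match` is anchored at position 0; if the pattern doesn't fit there, it returns None.
Here position 0 doesn't satisfy it, so the call returns None.

None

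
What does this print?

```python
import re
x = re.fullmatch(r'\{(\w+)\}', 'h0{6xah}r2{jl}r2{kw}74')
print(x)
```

None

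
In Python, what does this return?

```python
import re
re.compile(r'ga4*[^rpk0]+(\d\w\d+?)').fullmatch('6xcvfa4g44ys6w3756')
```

`re.fullmatch` requires the pattern to consume the entire string.
Here the string isn't matched end-to-end, so the call returns None.

None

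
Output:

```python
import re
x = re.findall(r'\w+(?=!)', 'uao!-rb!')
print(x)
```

['uao', 'rb']

The `(?=…)`/`(?<=…)` assertion just peeks at neighbouring text; it doesn't advance the match position.
Matches: at [0:3] → 'uao'; at [5:7] → 'rb'.
With no groups in the pattern, `findall` gives back each whole match — 2 here.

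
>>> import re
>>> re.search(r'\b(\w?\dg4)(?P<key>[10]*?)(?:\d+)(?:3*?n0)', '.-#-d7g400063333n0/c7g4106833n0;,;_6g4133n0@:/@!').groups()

The match spans [4:18] → 'd7g400063333n0'.
Captured: group 1 = 'd7g4', group 2 = ''.

('d7g4', '')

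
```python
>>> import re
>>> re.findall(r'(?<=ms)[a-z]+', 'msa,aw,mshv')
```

Because the assertion is zero-width, the text it checks is not consumed and won't appear in the result.
Walking the string: at [2:3] → 'a'; at [9:11] → 'hv'.
Since nothing is captured, `findall` lists the 2 matched substrings directly.

['a', 'hv']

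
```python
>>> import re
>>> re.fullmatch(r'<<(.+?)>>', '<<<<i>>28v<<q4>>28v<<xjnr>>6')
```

None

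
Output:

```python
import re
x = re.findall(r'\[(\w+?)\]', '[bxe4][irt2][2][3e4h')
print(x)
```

['bxe4', 'irt2', '2']

Walking the string: at [0:6] match '[bxe4]', group 1 = 'bxe4'; at [6:12] match '[irt2]', group 1 = 'irt2'; at [12:15] match '[2]', group 1 = '2'.
Because there's exactly one group, `findall` drops the full match and keeps group 1 from each hit.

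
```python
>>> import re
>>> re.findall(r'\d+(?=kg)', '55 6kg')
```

The positive lookaround only admits positions where the adjacent text matches; those characters stay outside the span.
Walking the string: at [3:4] → '6'.
Since nothing is captured, `findall` lists the 1 matched substring directly.

['6']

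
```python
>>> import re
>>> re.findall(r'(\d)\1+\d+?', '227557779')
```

['2', '5', '7']

After group 1 captures some text, `\1` only succeeds where that same text appears again.
Scanning left to right: at [0:3] match '227', group 1 = '2'; at [3:6] match '557', group 1 = '5'; at [6:9] match '779', group 1 = '7'.
With a single group, `findall` returns only what that group captured — 3 items.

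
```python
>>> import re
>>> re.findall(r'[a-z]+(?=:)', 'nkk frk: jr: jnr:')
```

['frk', 'jr', 'jnr']

The positive lookaround only admits positions where the adjacent text matches; those characters stay outside the span.
Walking the string: at [4:7] → 'frk'; at [9:11] → 'jr'; at [13:16] → 'jnr'.
No capturing groups, so `findall` returns the 3 full match strings.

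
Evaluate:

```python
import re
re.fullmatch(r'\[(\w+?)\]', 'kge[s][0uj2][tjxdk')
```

None

`re.fullmatch` is like wrapping the pattern in `^…$` (in single-line mode).
Here the string isn't matched end-to-end, so the call returns None.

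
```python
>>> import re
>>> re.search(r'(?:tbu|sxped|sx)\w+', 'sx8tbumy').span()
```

The match spans [0:8] → 'sx8tbumy'.

(0, 8)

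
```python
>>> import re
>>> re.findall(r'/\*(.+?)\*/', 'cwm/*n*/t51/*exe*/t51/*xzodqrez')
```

['n', 'exe']

With the lazy modifier that quantifier settles for the fewest repetitions that let the rest of the pattern succeed (the atoms after it are unaffected and can still be greedy).
One capturing group, so `findall` returns just the captured substring from each match — 2 in all.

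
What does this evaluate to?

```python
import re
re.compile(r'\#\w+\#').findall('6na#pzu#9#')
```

Walking the string: at [3:8] → '#pzu#'.
Since nothing is captured, `findall` lists the 1 matched substring directly.

['#pzu#']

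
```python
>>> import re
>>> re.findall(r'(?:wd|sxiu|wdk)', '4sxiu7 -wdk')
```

['sxiu', 'wd']

The regex engine tests alternatives in the order written; an earlier branch that matches wins even if a later one would match more.
`findall` yields the raw match text (2 of them) because the pattern has no groups.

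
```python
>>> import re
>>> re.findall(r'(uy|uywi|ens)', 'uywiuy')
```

['uy', 'uy']

The regex engine tests alternatives in the order written; an earlier branch that matches wins even if a later one would match more.
With a single group, `findall` returns only what that group captured — 2 items.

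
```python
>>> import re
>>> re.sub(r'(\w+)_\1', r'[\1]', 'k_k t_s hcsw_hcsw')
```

'[k] t_s [hcsw]'

`\1` is not a pattern — it's the concrete string captured by group 1, re-applied verbatim.
Matches: at [0:3] → 'k_k'; at [8:17] → 'hcsw_hcsw'.
Each match is replaced using the text its own group 1 captured.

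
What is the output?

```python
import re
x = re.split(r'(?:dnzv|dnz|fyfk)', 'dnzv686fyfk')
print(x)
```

['', '686', '']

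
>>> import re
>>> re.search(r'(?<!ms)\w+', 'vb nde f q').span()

Because the assertion is negative and zero-width, positions next to the forbidden text are skipped.
Unlike `match`, `search` isn't anchored — it looks for the pattern anywhere in the string.
The match spans [0:2] → 'vb'.

(0, 2)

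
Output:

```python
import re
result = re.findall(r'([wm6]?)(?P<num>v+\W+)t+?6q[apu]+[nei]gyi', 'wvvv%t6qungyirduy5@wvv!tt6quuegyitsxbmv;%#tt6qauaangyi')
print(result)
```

With 2 capturing groups, `findall` returns a 2-tuple per match.

[('w', 'vvv%'), ('w', 'vv!'), ('m', 'v;%#')]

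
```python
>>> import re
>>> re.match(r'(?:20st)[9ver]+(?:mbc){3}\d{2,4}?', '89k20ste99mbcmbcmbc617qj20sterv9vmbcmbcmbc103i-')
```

Pattern: the literal '20s', then a literal 't' (non-capturing group); then one or more of one of [9ver]; then the literal 'mbc' repeated 3 times, then 2 to 4 of a digit (lazy).
`re.match` won't scan ahead — the pattern has to work from the very first character.
Here the string doesn't start with a match, so the call returns None.

None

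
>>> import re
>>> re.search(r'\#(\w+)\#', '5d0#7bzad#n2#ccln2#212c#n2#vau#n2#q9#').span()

(3, 10)

`re.search` tries every starting position until one works.
The match spans [3:10] → '#7bzad#'.
Captured: group 1 = '7bzad'.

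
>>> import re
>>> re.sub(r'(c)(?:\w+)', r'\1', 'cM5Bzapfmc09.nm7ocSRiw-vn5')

'c.nm7oc-vn5'

This matches a literal 'c' (captured); then one or more of a word character (non-capturing group).
The replacement refers to a captured group, so each match is rewritten using its own captured text.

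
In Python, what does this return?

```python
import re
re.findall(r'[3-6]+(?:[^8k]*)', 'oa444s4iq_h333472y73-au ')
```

With no groups in the pattern, `findall` gives back each whole match — 1 here.

['444s4iq_h333472y73-au ']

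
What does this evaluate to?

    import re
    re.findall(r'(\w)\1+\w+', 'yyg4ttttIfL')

['y']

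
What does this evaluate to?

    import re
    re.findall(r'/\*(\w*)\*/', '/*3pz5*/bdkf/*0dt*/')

With a single group, `findall` returns only what that group captured — 2 items.

['3pz5', '0dt']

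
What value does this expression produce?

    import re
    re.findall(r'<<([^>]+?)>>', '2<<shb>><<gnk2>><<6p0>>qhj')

['shb', 'gnk2', '6p0']

With a single group, `findall` returns only what that group captured — 3 items.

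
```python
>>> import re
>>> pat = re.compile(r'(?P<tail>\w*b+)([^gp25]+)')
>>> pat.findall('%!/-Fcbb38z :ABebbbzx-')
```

Pattern: zero or more of a word character, then one or more of a literal 'b' (captured as 'tail'); then one or more of any character except [gp25] (captured).
2 groups means the one result is a tuple of 2 captured strings — 1 here.

[('Fcbb', '38z :ABebbbzx-')]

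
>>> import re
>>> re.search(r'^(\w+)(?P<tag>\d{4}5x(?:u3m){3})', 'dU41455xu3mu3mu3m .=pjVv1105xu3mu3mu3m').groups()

('dU', '41455xu3mu3mu3m')

The match spans [0:17] → 'dU41455xu3mu3mu3m'.
Captured: group 1 = 'dU', group 2 = '41455xu3mu3mu3m'.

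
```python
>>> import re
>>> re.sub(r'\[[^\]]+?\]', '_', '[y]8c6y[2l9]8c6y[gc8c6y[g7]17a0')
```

'_8c6y_8c6y_17a0'

Each match is replaced by '_'.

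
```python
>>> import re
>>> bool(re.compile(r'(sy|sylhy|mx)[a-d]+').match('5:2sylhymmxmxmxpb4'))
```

`match` is anchored at position 0; if the pattern doesn't fit there, it returns None.
Here the string doesn't start with a match, so the call returns None, and `bool(None)` is False.

False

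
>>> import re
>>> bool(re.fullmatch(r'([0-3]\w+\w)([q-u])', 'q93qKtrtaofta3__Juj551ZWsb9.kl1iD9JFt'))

The pattern matches a character in [0-3], then one or more of a word character, then a word character (captured); then a character in [q-u] (captured).
`re.fullmatch` is like wrapping the pattern in `^…$` (in single-line mode).
Here the pattern can't cover the whole string, so the call returns None, and `bool(None)` is False.

False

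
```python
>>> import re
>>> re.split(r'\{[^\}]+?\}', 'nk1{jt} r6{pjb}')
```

Matches to split on: at [3:7] → '{jt}'; at [10:15] → '{pjb}'.
Each match becomes a cut point; 3 segments remain.

['nk1', ' r6', '']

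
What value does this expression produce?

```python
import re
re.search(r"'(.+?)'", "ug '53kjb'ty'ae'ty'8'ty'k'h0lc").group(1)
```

'53kjb'

The match spans [3:10] → "'53kjb'".
Captured: group 1 = '53kjb'.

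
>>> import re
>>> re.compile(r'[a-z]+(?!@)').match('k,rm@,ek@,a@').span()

(0, 1)

`match` is anchored at position 0; if the pattern doesn't fit there, it returns None.
The match spans [0:1] → 'k'.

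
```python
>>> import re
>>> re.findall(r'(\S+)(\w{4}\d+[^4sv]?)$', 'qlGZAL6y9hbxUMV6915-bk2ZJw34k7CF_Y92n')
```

[('qlGZAL6y9hbxUMV6915-bk2ZJw34k7C', 'F_Y92n')]

`findall` packs the 2 group values into a tuple for every match.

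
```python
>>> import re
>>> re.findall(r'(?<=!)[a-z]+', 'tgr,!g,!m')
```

['g', 'm']

The `(?=…)`/`(?<=…)` assertion just peeks at neighbouring text; it doesn't advance the match position.
Walking the string: at [5:6] → 'g'; at [8:9] → 'm'.
`findall` yields the raw match text (2 of them) because the pattern has no groups.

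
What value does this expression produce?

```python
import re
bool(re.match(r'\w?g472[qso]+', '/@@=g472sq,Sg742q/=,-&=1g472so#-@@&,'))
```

False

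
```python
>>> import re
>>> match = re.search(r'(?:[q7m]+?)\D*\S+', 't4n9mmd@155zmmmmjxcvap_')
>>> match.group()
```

'mmd@155zmmmmjxcvap_'

Pattern: one or more of one of [q7m] (lazy) (non-capturing group); then zero or more of a non-digit, then one or more of a non-whitespace character.
The match spans [4:23] → 'mmd@155zmmmmjxcvap_'.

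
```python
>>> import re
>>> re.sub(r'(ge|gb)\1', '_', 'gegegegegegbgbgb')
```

`\1` is not a pattern — it's the concrete string captured by group 1, re-applied verbatim.
Matches: at [0:4] → 'gege'; at [4:8] → 'gege'; at [10:14] → 'gbgb'.
`sub` substitutes '_' at each match site.

'__ge_gb'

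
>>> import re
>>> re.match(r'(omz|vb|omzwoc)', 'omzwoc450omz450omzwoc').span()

(0, 3)

Alternation tries branches left to right and keeps the first one that lets the overall match succeed at that position.
`re.match` only tries the pattern at the start of the string.
The match spans [0:3] → 'omz'.
Captured: group 1 = 'omz'.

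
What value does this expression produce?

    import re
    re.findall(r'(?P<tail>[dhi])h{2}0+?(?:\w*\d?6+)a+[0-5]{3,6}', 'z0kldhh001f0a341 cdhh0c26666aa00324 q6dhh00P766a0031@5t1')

['d', 'd']

This matches one of [dhi] (captured as 'tail'); then exactly 2 of the literal 'h', then one or more of the literal '0' (lazy); then zero or more of a word character, then optionally a digit, then one or more of a literal '6' (non-capturing group); then one or more of the literal 'a', then 3 to 6 of a character in [0-5].
Walking the string: at [18:35] match 'dhh0c26666aa00324', group 1 = 'd'; at [38:52] match 'dhh00P766a0031', group 1 = 'd'.
With a single group, `findall` returns only what that group captured — 2 items.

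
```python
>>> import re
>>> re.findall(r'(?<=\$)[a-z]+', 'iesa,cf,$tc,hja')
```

Because the assertion is zero-width, the text it checks is not consumed and won't appear in the result.
With no groups in the pattern, `findall` gives back each whole match — 1 here.

['tc']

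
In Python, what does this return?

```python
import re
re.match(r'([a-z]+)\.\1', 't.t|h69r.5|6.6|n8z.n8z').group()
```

The backreference `\1` re-matches whatever the first group consumed, character for character.
`match` is anchored at position 0; if the pattern doesn't fit there, it returns None.
The match spans [0:3] → 't.t'.
Captured: group 1 = 't'.

't.t'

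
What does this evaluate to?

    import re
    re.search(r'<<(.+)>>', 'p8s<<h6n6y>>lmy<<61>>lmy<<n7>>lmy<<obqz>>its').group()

`re.search` scans for the first position where the pattern succeeds.
The match spans [3:41] → '<<h6n6y>>lmy<<61>>lmy<<n7>>lmy<<obqz>>'.
Captured: group 1 = 'h6n6y>>lmy<<61>>lmy<<n7>>lmy<<obqz'.

'<<h6n6y>>lmy<<61>>lmy<<n7>>lmy<<obqz>>'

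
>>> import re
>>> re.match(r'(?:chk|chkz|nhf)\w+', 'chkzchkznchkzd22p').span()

`re.match` won't scan ahead — the pattern has to work from the very first character.
The match spans [0:17] → 'chkzchkznchkzd22p'.

(0, 17)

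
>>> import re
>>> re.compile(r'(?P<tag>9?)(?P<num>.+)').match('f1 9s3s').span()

(0, 7)

The pattern matches optionally a literal '9' (captured as 'tag'); then one or more of any character (captured as 'num').
`match` is anchored at position 0; if the pattern doesn't fit there, it returns None.
The match spans [0:7] → 'f1 9s3s'.
Captured: group 1 = '', group 2 = 'f1 9s3s'.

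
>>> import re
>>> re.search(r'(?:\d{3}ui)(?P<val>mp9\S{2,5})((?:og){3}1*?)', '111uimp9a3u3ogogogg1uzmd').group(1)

The pattern matches exactly 3 of a digit, then the literal 'ui' (non-capturing group); then the literal 'mp9', then 2 to 5 of a non-whitespace character (captured as 'val'); then the literal 'og' repeated 3 times, then zero or more of the literal '1' (lazy) (captured).
`re.search` tries every starting position until one works.
The match spans [0:18] → '111uimp9a3u3ogogog'.
Captured: group 1 = 'mp9a3u3', group 2 = 'ogogog'.

'mp9a3u3'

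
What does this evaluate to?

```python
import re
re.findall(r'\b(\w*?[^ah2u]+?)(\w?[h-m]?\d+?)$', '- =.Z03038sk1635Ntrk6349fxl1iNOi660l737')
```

[('Z03038sk1635Ntrk6349fxl1iNOi66', '0l737')]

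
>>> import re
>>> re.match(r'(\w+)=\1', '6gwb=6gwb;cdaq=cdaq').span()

(0, 9)

`\1` has to match the exact text group 1 already captured.
`re.match` only tries the pattern at the start of the string.
The match spans [0:9] → '6gwb=6gwb'.
Captured: group 1 = '6gwb'.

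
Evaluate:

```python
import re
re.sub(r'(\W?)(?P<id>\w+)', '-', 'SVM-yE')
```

'--'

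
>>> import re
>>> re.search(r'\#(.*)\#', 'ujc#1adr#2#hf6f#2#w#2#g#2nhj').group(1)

'1adr#2#hf6f#2#w#2#g'

Unlike `match`, `search` isn't anchored — it looks for the pattern anywhere in the string.
The match spans [3:24] → '#1adr#2#hf6f#2#w#2#g#'.
Captured: group 1 = '1adr#2#hf6f#2#w#2#g'.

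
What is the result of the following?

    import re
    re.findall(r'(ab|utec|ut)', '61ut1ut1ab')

Scanning left to right: at [2:4] match 'ut', group 1 = 'ut'; at [5:7] match 'ut', group 1 = 'ut'; at [8:10] match 'ab', group 1 = 'ab'.
Because there's exactly one group, `findall` drops the full match and keeps group 1 from each hit.

['ut', 'ut', 'ab']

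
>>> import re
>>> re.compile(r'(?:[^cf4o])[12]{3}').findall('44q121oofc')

['q121']

Pattern: any character except [cf4o] (non-capturing group); then exactly 3 of one of [12].
Matches: at [2:6] → 'q121'.
No capturing groups, so `findall` returns the 1 full match string.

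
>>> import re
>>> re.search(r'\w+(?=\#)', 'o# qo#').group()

'o'

Lookahead/lookbehind check context without consuming it, so the matched span excludes the asserted characters.
`re.search` scans for the first position where the pattern succeeds.
The match spans [0:1] → 'o'.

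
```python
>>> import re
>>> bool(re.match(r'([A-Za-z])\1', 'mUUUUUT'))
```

False

`re.match` only tries the pattern at the start of the string.
Here the string doesn't start with a match, so the call returns None, and `bool(None)` is False.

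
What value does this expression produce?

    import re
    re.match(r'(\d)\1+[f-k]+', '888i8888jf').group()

'888i'

`match` is anchored at position 0; if the pattern doesn't fit there, it returns None.
The match spans [0:4] → '888i'.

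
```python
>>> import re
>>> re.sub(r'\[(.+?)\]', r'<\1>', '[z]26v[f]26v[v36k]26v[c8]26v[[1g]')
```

'<z>26v<f>26v<v36k>26v<c8>26v<[1g>'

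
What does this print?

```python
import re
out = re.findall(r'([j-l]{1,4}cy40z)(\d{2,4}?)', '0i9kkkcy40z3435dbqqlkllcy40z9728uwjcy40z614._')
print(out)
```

The pattern matches 1 to 4 of a character in [j-l], then the literal 'cy4', then the literal '0z' (captured); then 2 to 4 of a digit (lazy) (captured).
2 groups means each result is a tuple of 2 captured strings — 3 here.

[('kkkcy40z', '34'), ('lkllcy40z', '97'), ('jcy40z', '61')]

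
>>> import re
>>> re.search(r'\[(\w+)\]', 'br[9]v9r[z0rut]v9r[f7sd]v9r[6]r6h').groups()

`re.search` scans for the first position where the pattern succeeds.
The match spans [2:5] → '[9]'.
Captured: group 1 = '9'.

('9',)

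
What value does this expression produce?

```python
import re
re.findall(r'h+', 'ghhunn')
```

The pattern matches one or more of a literal 'h'.
`findall` yields the raw match text (1 of them) because the pattern has no groups.

['hh']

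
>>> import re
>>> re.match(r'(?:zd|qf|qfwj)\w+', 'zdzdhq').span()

(0, 6)

With `match`, the pattern is implicitly anchored at the beginning.
The match spans [0:6] → 'zdzdhq'.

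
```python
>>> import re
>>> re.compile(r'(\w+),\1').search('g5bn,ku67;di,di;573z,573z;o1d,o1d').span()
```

`\1` has to match the exact text group 1 already captured.
Unlike `match`, `search` isn't anchored — it looks for the pattern anywhere in the string.
The match spans [10:15] → 'di,di'.
Captured: group 1 = 'di'.

(10, 15)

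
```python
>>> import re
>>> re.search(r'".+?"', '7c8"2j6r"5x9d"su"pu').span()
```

A non-greedy quantifier consumes as few characters as it can — just enough that the remainder of the pattern still matches from where it stops; whatever follows it matches normally.
The match spans [3:9] → '"2j6r"'.

(3, 9)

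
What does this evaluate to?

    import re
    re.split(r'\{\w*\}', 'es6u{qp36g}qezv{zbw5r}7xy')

Matches to split on: at [4:11] → '{qp36g}'; at [15:22] → '{zbw5r}'.
The string is cut at each match, leaving 3 pieces.

['es6u', 'qezv', '7xy']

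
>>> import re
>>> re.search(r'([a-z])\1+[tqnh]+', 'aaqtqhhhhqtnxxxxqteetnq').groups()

('a',)

`\1` is not a pattern — it's the concrete string captured by group 1, re-applied verbatim.
`search` walks the string left to right and returns the first match it finds.
The match spans [0:12] → 'aaqtqhhhhqtn'.
Captured: group 1 = 'a'.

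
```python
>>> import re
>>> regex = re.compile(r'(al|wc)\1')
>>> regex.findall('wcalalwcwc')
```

After group 1 captures some text, `\1` only succeeds where that same text appears again.
One capturing group, so `findall` returns just the captured substring from each match — 2 in all.

['al', 'wc']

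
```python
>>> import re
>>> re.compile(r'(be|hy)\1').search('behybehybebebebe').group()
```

The backreference `\1` re-matches whatever the first group consumed, character for character.
`re.search` tries every starting position until one works.
The match spans [8:12] → 'bebe'.
Captured: group 1 = 'be'.

'bebe'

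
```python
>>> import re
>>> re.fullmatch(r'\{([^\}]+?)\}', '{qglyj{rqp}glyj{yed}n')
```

None

`re.fullmatch` requires the pattern to consume the entire string.
Here the pattern can't cover the whole string, so the call returns None.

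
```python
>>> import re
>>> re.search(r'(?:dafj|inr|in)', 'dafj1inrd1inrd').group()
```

'dafj'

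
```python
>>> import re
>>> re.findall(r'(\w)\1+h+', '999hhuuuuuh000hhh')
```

['9', 'u', '0']

`\1` is not a pattern — it's the concrete string captured by group 1, re-applied verbatim.
Because there's exactly one group, `findall` drops the full match and keeps group 1 from each hit.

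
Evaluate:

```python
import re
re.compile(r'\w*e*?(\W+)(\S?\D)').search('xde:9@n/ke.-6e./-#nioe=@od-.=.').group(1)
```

':'

This matches zero or more of a word character, then zero or more of a literal 'e' (lazy); then one or more of a non-word character (captured); then optionally a non-whitespace character, then a non-digit (captured).
`search` walks the string left to right and returns the first match it finds.
The match spans [0:6] → 'xde:9@'.
Captured: group 1 = ':', group 2 = '9@'.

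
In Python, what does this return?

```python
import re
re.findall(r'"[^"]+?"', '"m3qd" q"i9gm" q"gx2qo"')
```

Walking the string: at [0:6] → '"m3qd"'; at [8:14] → '"i9gm"'; at [16:23] → '"gx2qo"'.
No capturing groups, so `findall` returns the 3 full match strings.

['"m3qd"', '"i9gm"', '"gx2qo"']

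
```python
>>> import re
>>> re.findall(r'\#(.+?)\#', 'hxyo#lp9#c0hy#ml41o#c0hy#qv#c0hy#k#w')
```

['lp9', 'ml41o', 'qv', 'k']

With a single group, `findall` returns only what that group captured — 4 items.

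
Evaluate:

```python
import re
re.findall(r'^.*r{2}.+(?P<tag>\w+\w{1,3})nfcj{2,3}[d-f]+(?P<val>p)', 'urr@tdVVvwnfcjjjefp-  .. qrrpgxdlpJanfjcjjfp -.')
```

[('vw', 'p')]

The pattern matches anchored at the start of the string; then zero or more of any character, then exactly 2 of a literal 'r', then one or more of any character; then one or more of a word character, then 1 to 3 of a word character (captured as 'tag'); then the literal 'nfc', then 2 to 3 of the literal 'j', then one or more of a character in [d-f]; then a literal 'p' (captured as 'val').
Scanning left to right: at [0:19] match 'urr@tdVVvwnfcjjjefp', groups = ('vw', 'p').
2 groups means the one result is a tuple of 2 captured strings — 1 here.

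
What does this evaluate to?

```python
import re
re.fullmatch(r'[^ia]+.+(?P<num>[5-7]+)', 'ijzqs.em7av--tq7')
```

Pattern: one or more of any character except [ia]; then one or more of any character; then one or more of a character in [5-7] (captured as 'num').
For `fullmatch`, every character of the input must be accounted for by the pattern.
Here the pattern can't cover the whole string, so the call returns None.

None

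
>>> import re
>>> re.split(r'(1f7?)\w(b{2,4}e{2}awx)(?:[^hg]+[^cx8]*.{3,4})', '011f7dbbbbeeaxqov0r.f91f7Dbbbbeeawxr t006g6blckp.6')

This matches the literal '1f', then optionally the literal '7' (captured); then a word character; then 2 to 4 of the literal 'b', then exactly 2 of the literal 'e', then the literal 'awx' (captured); then one or more of any character except [hg], then zero or more of any character except [cx8], then 3 to 4 of any character (non-capturing group).
Matches to split on: at [22:49] → '1f7Dbbbbeeawxr t006g6blckp.'.
With a capturing group present, the delimiter's captured portion is kept in the result list.

['011f7dbbbbeeaxqov0r.f9', '1f7', 'bbbbeeawx', '6']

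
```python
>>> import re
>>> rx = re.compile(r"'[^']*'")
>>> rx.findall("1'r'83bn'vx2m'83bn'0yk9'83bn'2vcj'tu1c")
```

["'r'", "'vx2m'", "'0yk9'", "'2vcj'"]

`findall` yields the raw match text (4 of them) because the pattern has no groups.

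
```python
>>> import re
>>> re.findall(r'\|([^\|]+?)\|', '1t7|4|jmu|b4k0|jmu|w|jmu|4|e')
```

Because there's exactly one group, `findall` drops the full match and keeps group 1 from each hit.

['4', 'b4k0', 'w', '4']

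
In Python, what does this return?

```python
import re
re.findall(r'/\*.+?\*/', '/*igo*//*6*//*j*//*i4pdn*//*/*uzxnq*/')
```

['/*igo*/', '/*6*/', '/*j*/', '/*i4pdn*/', '/*/*uzxnq*/']

Scanning left to right: at [0:7] → '/*igo*/'; at [7:12] → '/*6*/'; at [12:17] → '/*j*/'; at [17:26] → '/*i4pdn*/'; at [26:37] → '/*/*uzxnq*/'.
No capturing groups, so `findall` returns the 5 full match strings.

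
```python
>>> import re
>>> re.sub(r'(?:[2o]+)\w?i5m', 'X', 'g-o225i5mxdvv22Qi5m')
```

'g-XxdvvX'

The pattern matches one or more of one of [2o] (non-capturing group); then optionally a word character, then the literal 'i5m'.
Matches: at [2:9] → 'o225i5m'; at [13:19] → '22Qi5m'.
`sub` substitutes 'X' at each match site.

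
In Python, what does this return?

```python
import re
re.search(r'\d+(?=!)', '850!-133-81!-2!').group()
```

'850'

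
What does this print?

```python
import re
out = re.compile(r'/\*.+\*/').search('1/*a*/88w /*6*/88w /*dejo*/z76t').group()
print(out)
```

/*a*/88w /*6*/88w /*dejo*/

Unlike `match`, `search` isn't anchored — it looks for the pattern anywhere in the string.
The match spans [1:27] → '/*a*/88w /*6*/88w /*dejo*/'.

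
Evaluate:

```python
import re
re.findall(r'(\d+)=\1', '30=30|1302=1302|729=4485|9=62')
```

['30', '1302']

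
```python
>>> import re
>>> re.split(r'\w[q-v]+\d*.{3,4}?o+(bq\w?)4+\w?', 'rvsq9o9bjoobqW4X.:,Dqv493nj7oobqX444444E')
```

This matches a word character, then one or more of a character in [q-v], then zero or more of a digit; then 3 to 4 of any character (lazy), then one or more of the literal 'o'; then the literal 'bq', then optionally a word character (captured); then one or more of a literal '4', then optionally a word character.
Matches to split on: at [0:16] → 'rvsq9o9bjoobqW4X'; at [19:40] → 'Dqv493nj7oobqX444444E'.
`re.split` interleaves the captured-group text with the surrounding fragments.

['', 'bqW', '.:,', 'bqX', '']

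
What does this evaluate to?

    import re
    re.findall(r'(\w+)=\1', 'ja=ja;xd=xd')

A backreference is literal: `\1` must see the identical characters the first group matched.
Walking the string: at [0:5] match 'ja=ja', group 1 = 'ja'; at [6:11] match 'xd=xd', group 1 = 'xd'.
`findall` collects group 1 from each match (2 total).

['ja', 'xd']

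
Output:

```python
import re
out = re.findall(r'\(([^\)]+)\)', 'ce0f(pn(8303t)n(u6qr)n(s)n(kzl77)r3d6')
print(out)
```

['pn(8303t', 'u6qr', 's', 'kzl77']

Scanning left to right: at [4:14] match '(pn(8303t)', group 1 = 'pn(8303t'; at [15:21] match '(u6qr)', group 1 = 'u6qr'; at [22:25] match '(s)', group 1 = 's'; at [26:33] match '(kzl77)', group 1 = 'kzl77'.
`findall` collects group 1 from each match (4 total).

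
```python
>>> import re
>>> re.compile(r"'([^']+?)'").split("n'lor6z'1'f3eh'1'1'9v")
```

['n', 'lor6z', '1', 'f3eh', '1', '1', '9v']

The group in the pattern means `split` returns the separators' captures alongside the pieces.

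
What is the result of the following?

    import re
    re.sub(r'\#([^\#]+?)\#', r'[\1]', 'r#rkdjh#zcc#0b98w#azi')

'r[rkdjh]zcc[0b98w]azi'

Matches: at [1:8] → '#rkdjh#'; at [11:18] → '#0b98w#'.
`\1` in the replacement pulls in group 1's text for each match.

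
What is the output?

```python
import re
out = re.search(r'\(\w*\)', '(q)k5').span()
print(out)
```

`search` walks the string left to right and returns the first match it finds.
The match spans [0:3] → '(q)'.

(0, 3)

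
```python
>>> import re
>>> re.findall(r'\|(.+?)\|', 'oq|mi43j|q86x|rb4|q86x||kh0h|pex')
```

['mi43j', 'rb4', '|kh0h']

Lazy quantifiers expand one character at a time until the remainder of the pattern can match.
Because there's exactly one group, `findall` drops the full match and keeps group 1 from each hit.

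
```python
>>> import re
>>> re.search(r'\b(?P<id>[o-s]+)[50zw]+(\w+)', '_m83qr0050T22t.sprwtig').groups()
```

('spr', 'tig')

The match spans [15:22] → 'sprwtig'.
Captured: group 1 = 'spr', group 2 = 'tig'.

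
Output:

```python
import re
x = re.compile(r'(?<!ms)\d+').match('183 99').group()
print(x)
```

`re.match` only tries the pattern at the start of the string.
The match spans [0:3] → '183'.

183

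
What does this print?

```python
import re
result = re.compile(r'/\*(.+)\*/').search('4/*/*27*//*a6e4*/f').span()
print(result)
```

(1, 17)

`search` walks the string left to right and returns the first match it finds.
The match spans [1:17] → '/*/*27*//*a6e4*/'.
Captured: group 1 = '/*27*//*a6e4'.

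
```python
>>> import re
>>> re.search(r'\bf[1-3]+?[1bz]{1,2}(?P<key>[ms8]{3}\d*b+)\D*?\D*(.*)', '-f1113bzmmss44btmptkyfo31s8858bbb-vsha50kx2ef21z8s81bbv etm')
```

This matches a word boundary (`\b`, zero-width); then the literal 'f', then one or more of a character in [1-3] (lazy), then 1 to 2 of one of [1bz]; then exactly 3 of one of [ms8], then zero or more of a digit, then one or more of a literal 'b' (captured as 'key'); then zero or more of a non-digit (lazy), then zero or more of a non-digit; then zero or more of any character (captured).
`re.search` scans for the first position where the pattern succeeds.
Here no position works, so the call returns None.

None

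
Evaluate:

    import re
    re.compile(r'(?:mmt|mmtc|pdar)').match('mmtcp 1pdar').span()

(0, 3)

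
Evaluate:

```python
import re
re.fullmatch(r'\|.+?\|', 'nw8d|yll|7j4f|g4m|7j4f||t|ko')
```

None

`re.fullmatch` requires the pattern to consume the entire string.
Here there's no way to consume every character, so the call returns None.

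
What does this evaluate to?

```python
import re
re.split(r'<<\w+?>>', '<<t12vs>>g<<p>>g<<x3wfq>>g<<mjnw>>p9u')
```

['', 'g', 'g', 'g', 'p9u']

Matches to split on: at [0:9] → '<<t12vs>>'; at [10:15] → '<<p>>'; at [16:25] → '<<x3wfq>>'; at [26:34] → '<<mjnw>>'.
The string is cut at each match, leaving 5 pieces.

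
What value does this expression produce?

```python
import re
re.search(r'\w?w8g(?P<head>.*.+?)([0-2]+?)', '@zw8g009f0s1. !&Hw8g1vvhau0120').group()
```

'zw8g009f0s1. !&Hw8g1vvhau0120'

This matches optionally a word character, then the literal 'w8g'; then zero or more of any character, then one or more of any character (lazy) (captured as 'head'); then one or more of a character in [0-2] (lazy) (captured).
`re.search` scans for the first position where the pattern succeeds.
The match spans [1:30] → 'zw8g009f0s1. !&Hw8g1vvhau0120'.
Captured: group 1 = '009f0s1. !&Hw8g1vvhau012', group 2 = '0'.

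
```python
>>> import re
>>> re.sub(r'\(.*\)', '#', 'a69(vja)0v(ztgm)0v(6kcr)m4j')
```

'a69#m4j'

Matches: at [3:24] → '(vja)0v(ztgm)0v(6kcr)'.
`sub` substitutes '#' at each match site.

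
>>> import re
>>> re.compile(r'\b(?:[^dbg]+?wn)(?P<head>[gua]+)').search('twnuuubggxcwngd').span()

(0, 6)

Pattern: a word boundary (`\b`, zero-width); then one or more of any character except [dbg] (lazy), then the literal 'wn' (non-capturing group); then one or more of one of [gua] (captured as 'head').
`re.search` scans for the first position where the pattern succeeds.
The match spans [0:6] → 'twnuuu'.
Captured: group 1 = 'uuu'.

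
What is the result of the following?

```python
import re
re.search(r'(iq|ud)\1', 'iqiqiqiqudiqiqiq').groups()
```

A backreference is literal: `\1` must see the identical characters the first group matched.
`re.search` tries every starting position until one works.
The match spans [0:4] → 'iqiq'.
Captured: group 1 = 'iq'.

('iq',)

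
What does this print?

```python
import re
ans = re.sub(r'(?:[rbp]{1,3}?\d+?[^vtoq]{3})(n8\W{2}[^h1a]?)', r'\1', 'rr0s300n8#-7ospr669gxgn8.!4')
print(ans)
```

`\1` in the replacement pulls in group 1's text for each match.

rr0s300n8#-7osn8.!4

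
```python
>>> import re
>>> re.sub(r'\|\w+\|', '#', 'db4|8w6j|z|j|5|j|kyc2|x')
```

Every occurrence is swapped for '#'.

'db4#z#5#kyc2|x'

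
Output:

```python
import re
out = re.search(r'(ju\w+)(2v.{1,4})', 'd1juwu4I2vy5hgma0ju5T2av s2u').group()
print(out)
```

juwu4I2vy5hg

Pattern: the literal 'ju', then one or more of a word character (captured); then the literal '2v', then 1 to 4 of any character (captured).
`search` walks the string left to right and returns the first match it finds.
The match spans [2:14] → 'juwu4I2vy5hg'.
Captured: group 1 = 'juwu4I', group 2 = '2vy5hg'.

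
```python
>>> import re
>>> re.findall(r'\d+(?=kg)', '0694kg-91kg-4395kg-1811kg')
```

['0694', '91', '4395', '1811']

The `(?=…)`/`(?<=…)` assertion just peeks at neighbouring text; it doesn't advance the match position.
Since nothing is captured, `findall` lists the 4 matched substrings directly.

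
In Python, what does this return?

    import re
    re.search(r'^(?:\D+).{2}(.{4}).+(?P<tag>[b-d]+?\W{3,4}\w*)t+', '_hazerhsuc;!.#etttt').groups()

The match spans [0:19] → '_hazerhsuc;!.#etttt'.
Captured: group 1 = 'erhs', group 2 = 'c;!.#ettt'.

('erhs', 'c;!.#ettt')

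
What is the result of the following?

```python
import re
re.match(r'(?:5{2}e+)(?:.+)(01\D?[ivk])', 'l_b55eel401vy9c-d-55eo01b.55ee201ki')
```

Pattern: exactly 2 of a literal '5', then one or more of the literal 'e' (non-capturing group); then one or more of any character (non-capturing group); then the literal '01', then optionally a non-digit, then one of [ivk] (captured).
With `match`, the pattern is implicitly anchored at the beginning.
Here position 0 doesn't satisfy it, so the call returns None.

None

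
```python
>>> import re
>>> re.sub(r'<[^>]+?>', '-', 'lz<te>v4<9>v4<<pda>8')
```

Matches: at [2:6] → '<te>'; at [8:11] → '<9>'; at [13:19] → '<<pda>'.
`sub` substitutes '-' at each match site.

'lz-v4-v4-8'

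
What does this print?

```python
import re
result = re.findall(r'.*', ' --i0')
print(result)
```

[' --i0', '']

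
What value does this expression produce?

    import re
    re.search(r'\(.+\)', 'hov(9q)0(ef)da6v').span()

The match spans [3:12] → '(9q)0(ef)'.

(3, 12)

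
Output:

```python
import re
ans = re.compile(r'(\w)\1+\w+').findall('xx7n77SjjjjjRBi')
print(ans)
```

The backreference `\1` re-matches whatever the first group consumed, character for character.
With a single group, `findall` returns only what that group captured — 1 item.

['x']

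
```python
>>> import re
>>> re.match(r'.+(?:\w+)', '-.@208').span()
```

(0, 6)

The pattern matches one or more of any character; then one or more of a word character (non-capturing group).
`match` is anchored at position 0; if the pattern doesn't fit there, it returns None.
The match spans [0:6] → '-.@208'.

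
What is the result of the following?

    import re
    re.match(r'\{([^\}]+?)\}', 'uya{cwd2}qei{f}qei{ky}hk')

None

`match` is anchored at position 0; if the pattern doesn't fit there, it returns None.
Here the string doesn't start with a match, so the call returns None.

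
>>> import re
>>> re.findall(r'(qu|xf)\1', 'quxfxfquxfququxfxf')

`\1` is not a pattern — it's the concrete string captured by group 1, re-applied verbatim.
With a single group, `findall` returns only what that group captured — 3 items.

['xf', 'qu', 'xf']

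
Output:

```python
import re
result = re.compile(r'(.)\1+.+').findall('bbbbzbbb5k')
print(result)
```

['b']

After group 1 captures some text, `\1` only succeeds where that same text appears again.
Matches: at [0:10] match 'bbbbzbbb5k', group 1 = 'b'.
Because there's exactly one group, `findall` drops the full match and keeps group 1 from the one hit.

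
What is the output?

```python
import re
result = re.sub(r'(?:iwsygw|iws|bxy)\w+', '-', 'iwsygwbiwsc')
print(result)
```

Matches: at [0:11] → 'iwsygwbiwsc'.
Each match is replaced by '-'.

-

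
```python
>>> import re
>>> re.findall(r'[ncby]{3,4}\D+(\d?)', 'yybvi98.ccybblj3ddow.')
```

Pattern: 3 to 4 of one of [ncby], then one or more of a non-digit; then optionally a digit (captured).
Walking the string: at [0:6] match 'yybvi9', group 1 = '9'; at [8:16] match 'ccybblj3', group 1 = '3'.
`findall` collects group 1 from each match (2 total).

['9', '3']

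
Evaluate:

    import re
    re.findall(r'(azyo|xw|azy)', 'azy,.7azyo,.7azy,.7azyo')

Alternation isn't longest-match — the leftmost alternative that fits at this position is chosen.
`findall` collects group 1 from each match (4 total).

['azy', 'azyo', 'azy', 'azyo']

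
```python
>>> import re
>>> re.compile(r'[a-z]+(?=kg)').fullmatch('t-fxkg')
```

The lookaround is zero-width — it requires the adjacent text to match without consuming it, so the asserted text isn't part of the match.
`re.fullmatch` is like wrapping the pattern in `^…$` (in single-line mode).
Here there's no way to consume every character, so the call returns None.

None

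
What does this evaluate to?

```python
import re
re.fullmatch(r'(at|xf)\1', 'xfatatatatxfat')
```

None

`\1` is not a pattern — it's the concrete string captured by group 1, re-applied verbatim.
`fullmatch` succeeds only if the pattern covers the string from start to end.
Here the pattern can't cover the whole string, so the call returns None.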